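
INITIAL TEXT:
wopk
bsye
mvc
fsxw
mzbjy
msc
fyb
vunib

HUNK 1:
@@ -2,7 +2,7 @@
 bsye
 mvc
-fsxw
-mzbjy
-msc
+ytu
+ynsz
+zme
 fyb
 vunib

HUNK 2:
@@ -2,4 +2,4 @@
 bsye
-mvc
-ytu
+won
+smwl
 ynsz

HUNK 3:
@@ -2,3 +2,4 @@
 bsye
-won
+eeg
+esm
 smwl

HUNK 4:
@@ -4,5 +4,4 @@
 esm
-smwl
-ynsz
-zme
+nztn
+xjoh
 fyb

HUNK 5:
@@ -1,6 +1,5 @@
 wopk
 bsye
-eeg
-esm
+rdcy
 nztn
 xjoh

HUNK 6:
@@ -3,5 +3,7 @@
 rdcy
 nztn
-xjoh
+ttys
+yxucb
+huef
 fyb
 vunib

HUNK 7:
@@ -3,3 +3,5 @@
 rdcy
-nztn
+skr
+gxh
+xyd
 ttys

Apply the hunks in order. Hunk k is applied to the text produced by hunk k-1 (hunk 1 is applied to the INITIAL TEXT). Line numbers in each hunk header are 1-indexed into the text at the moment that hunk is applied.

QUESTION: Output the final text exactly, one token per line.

Answer: wopk
bsye
rdcy
skr
gxh
xyd
ttys
yxucb
huef
fyb
vunib

Derivation:
Hunk 1: at line 2 remove [fsxw,mzbjy,msc] add [ytu,ynsz,zme] -> 8 lines: wopk bsye mvc ytu ynsz zme fyb vunib
Hunk 2: at line 2 remove [mvc,ytu] add [won,smwl] -> 8 lines: wopk bsye won smwl ynsz zme fyb vunib
Hunk 3: at line 2 remove [won] add [eeg,esm] -> 9 lines: wopk bsye eeg esm smwl ynsz zme fyb vunib
Hunk 4: at line 4 remove [smwl,ynsz,zme] add [nztn,xjoh] -> 8 lines: wopk bsye eeg esm nztn xjoh fyb vunib
Hunk 5: at line 1 remove [eeg,esm] add [rdcy] -> 7 lines: wopk bsye rdcy nztn xjoh fyb vunib
Hunk 6: at line 3 remove [xjoh] add [ttys,yxucb,huef] -> 9 lines: wopk bsye rdcy nztn ttys yxucb huef fyb vunib
Hunk 7: at line 3 remove [nztn] add [skr,gxh,xyd] -> 11 lines: wopk bsye rdcy skr gxh xyd ttys yxucb huef fyb vunib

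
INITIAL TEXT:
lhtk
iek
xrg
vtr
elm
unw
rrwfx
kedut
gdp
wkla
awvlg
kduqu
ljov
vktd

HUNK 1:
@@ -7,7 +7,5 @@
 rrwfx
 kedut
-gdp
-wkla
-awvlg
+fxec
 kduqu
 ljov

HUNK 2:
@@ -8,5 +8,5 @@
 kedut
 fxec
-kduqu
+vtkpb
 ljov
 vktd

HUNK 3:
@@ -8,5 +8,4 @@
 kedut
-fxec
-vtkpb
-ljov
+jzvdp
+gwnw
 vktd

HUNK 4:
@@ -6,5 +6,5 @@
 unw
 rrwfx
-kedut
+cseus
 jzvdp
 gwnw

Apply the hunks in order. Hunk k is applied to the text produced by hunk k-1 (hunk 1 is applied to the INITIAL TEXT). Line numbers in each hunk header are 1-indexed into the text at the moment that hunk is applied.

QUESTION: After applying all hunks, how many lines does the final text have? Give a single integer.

Answer: 11

Derivation:
Hunk 1: at line 7 remove [gdp,wkla,awvlg] add [fxec] -> 12 lines: lhtk iek xrg vtr elm unw rrwfx kedut fxec kduqu ljov vktd
Hunk 2: at line 8 remove [kduqu] add [vtkpb] -> 12 lines: lhtk iek xrg vtr elm unw rrwfx kedut fxec vtkpb ljov vktd
Hunk 3: at line 8 remove [fxec,vtkpb,ljov] add [jzvdp,gwnw] -> 11 lines: lhtk iek xrg vtr elm unw rrwfx kedut jzvdp gwnw vktd
Hunk 4: at line 6 remove [kedut] add [cseus] -> 11 lines: lhtk iek xrg vtr elm unw rrwfx cseus jzvdp gwnw vktd
Final line count: 11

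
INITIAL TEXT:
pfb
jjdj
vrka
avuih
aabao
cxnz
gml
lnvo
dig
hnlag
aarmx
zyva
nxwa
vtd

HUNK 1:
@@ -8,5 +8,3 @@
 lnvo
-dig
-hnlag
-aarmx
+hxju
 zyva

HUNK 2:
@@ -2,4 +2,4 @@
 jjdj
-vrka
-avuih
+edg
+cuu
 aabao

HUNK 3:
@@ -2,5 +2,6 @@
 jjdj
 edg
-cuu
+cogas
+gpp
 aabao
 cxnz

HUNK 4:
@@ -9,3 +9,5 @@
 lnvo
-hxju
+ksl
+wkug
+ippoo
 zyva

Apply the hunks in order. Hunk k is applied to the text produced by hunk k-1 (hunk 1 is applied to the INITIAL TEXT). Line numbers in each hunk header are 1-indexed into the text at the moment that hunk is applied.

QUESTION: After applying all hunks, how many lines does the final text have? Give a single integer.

Hunk 1: at line 8 remove [dig,hnlag,aarmx] add [hxju] -> 12 lines: pfb jjdj vrka avuih aabao cxnz gml lnvo hxju zyva nxwa vtd
Hunk 2: at line 2 remove [vrka,avuih] add [edg,cuu] -> 12 lines: pfb jjdj edg cuu aabao cxnz gml lnvo hxju zyva nxwa vtd
Hunk 3: at line 2 remove [cuu] add [cogas,gpp] -> 13 lines: pfb jjdj edg cogas gpp aabao cxnz gml lnvo hxju zyva nxwa vtd
Hunk 4: at line 9 remove [hxju] add [ksl,wkug,ippoo] -> 15 lines: pfb jjdj edg cogas gpp aabao cxnz gml lnvo ksl wkug ippoo zyva nxwa vtd
Final line count: 15

Answer: 15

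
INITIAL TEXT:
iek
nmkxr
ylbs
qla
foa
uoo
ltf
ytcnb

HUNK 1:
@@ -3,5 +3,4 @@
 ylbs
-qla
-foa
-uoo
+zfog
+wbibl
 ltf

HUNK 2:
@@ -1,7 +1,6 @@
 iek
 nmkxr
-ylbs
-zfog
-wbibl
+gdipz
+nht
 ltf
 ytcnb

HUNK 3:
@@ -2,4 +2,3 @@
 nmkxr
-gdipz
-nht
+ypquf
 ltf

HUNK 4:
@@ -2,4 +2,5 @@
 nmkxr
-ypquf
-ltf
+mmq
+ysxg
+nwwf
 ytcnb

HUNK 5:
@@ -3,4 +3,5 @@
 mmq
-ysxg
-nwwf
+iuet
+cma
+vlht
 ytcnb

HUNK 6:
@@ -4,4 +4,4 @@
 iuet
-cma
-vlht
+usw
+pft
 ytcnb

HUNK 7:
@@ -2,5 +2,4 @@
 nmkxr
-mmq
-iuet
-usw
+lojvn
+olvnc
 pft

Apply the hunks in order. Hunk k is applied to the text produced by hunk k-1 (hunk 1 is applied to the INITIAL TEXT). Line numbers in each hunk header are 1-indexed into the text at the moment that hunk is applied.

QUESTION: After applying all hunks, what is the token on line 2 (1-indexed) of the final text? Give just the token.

Hunk 1: at line 3 remove [qla,foa,uoo] add [zfog,wbibl] -> 7 lines: iek nmkxr ylbs zfog wbibl ltf ytcnb
Hunk 2: at line 1 remove [ylbs,zfog,wbibl] add [gdipz,nht] -> 6 lines: iek nmkxr gdipz nht ltf ytcnb
Hunk 3: at line 2 remove [gdipz,nht] add [ypquf] -> 5 lines: iek nmkxr ypquf ltf ytcnb
Hunk 4: at line 2 remove [ypquf,ltf] add [mmq,ysxg,nwwf] -> 6 lines: iek nmkxr mmq ysxg nwwf ytcnb
Hunk 5: at line 3 remove [ysxg,nwwf] add [iuet,cma,vlht] -> 7 lines: iek nmkxr mmq iuet cma vlht ytcnb
Hunk 6: at line 4 remove [cma,vlht] add [usw,pft] -> 7 lines: iek nmkxr mmq iuet usw pft ytcnb
Hunk 7: at line 2 remove [mmq,iuet,usw] add [lojvn,olvnc] -> 6 lines: iek nmkxr lojvn olvnc pft ytcnb
Final line 2: nmkxr

Answer: nmkxr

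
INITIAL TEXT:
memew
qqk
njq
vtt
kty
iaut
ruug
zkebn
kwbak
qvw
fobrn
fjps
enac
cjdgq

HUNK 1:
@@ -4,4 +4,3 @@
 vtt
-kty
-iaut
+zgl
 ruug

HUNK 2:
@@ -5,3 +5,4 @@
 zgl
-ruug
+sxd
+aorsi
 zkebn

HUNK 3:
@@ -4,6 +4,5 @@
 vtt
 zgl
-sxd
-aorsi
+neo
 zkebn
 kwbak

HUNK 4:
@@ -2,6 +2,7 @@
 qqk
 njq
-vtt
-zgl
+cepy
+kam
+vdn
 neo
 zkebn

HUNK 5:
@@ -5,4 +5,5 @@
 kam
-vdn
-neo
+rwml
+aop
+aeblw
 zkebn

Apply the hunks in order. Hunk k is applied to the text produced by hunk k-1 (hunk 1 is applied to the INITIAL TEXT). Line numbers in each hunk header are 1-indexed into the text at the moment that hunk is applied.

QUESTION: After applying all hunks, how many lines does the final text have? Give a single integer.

Hunk 1: at line 4 remove [kty,iaut] add [zgl] -> 13 lines: memew qqk njq vtt zgl ruug zkebn kwbak qvw fobrn fjps enac cjdgq
Hunk 2: at line 5 remove [ruug] add [sxd,aorsi] -> 14 lines: memew qqk njq vtt zgl sxd aorsi zkebn kwbak qvw fobrn fjps enac cjdgq
Hunk 3: at line 4 remove [sxd,aorsi] add [neo] -> 13 lines: memew qqk njq vtt zgl neo zkebn kwbak qvw fobrn fjps enac cjdgq
Hunk 4: at line 2 remove [vtt,zgl] add [cepy,kam,vdn] -> 14 lines: memew qqk njq cepy kam vdn neo zkebn kwbak qvw fobrn fjps enac cjdgq
Hunk 5: at line 5 remove [vdn,neo] add [rwml,aop,aeblw] -> 15 lines: memew qqk njq cepy kam rwml aop aeblw zkebn kwbak qvw fobrn fjps enac cjdgq
Final line count: 15

Answer: 15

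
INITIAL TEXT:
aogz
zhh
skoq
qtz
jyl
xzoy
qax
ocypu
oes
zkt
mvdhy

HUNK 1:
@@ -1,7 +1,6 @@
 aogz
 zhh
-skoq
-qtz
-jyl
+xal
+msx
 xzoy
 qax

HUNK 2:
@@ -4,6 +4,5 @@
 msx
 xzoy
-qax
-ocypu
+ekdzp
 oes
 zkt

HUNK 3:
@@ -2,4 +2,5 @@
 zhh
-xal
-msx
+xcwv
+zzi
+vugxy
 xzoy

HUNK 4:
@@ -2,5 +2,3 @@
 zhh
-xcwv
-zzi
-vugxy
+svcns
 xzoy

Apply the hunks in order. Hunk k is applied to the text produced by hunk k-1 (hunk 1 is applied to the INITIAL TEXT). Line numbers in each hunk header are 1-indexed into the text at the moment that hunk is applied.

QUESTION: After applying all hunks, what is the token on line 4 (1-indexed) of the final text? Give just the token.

Answer: xzoy

Derivation:
Hunk 1: at line 1 remove [skoq,qtz,jyl] add [xal,msx] -> 10 lines: aogz zhh xal msx xzoy qax ocypu oes zkt mvdhy
Hunk 2: at line 4 remove [qax,ocypu] add [ekdzp] -> 9 lines: aogz zhh xal msx xzoy ekdzp oes zkt mvdhy
Hunk 3: at line 2 remove [xal,msx] add [xcwv,zzi,vugxy] -> 10 lines: aogz zhh xcwv zzi vugxy xzoy ekdzp oes zkt mvdhy
Hunk 4: at line 2 remove [xcwv,zzi,vugxy] add [svcns] -> 8 lines: aogz zhh svcns xzoy ekdzp oes zkt mvdhy
Final line 4: xzoy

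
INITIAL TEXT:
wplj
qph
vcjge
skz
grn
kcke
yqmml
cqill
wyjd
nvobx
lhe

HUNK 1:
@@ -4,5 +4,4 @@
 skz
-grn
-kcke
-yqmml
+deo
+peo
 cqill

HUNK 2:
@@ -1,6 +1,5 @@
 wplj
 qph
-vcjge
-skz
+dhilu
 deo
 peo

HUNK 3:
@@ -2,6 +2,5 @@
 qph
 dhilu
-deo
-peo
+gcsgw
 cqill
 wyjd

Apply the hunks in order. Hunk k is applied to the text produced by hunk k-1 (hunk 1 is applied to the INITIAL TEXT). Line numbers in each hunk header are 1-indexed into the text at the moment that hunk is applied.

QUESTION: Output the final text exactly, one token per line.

Hunk 1: at line 4 remove [grn,kcke,yqmml] add [deo,peo] -> 10 lines: wplj qph vcjge skz deo peo cqill wyjd nvobx lhe
Hunk 2: at line 1 remove [vcjge,skz] add [dhilu] -> 9 lines: wplj qph dhilu deo peo cqill wyjd nvobx lhe
Hunk 3: at line 2 remove [deo,peo] add [gcsgw] -> 8 lines: wplj qph dhilu gcsgw cqill wyjd nvobx lhe

Answer: wplj
qph
dhilu
gcsgw
cqill
wyjd
nvobx
lhe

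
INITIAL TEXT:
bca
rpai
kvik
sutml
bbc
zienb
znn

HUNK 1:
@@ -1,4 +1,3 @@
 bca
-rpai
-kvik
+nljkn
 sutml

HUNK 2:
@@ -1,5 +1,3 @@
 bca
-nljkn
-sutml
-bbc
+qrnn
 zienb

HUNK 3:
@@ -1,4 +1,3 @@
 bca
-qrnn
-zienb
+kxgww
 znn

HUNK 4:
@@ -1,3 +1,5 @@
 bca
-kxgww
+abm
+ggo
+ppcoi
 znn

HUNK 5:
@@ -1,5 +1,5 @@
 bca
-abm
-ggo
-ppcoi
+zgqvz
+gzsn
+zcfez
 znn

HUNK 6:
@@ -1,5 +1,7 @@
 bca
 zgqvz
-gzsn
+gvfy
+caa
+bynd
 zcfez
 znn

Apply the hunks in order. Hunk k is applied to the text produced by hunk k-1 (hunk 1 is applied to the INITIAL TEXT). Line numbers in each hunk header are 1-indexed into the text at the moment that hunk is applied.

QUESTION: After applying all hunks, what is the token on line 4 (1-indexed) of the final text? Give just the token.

Hunk 1: at line 1 remove [rpai,kvik] add [nljkn] -> 6 lines: bca nljkn sutml bbc zienb znn
Hunk 2: at line 1 remove [nljkn,sutml,bbc] add [qrnn] -> 4 lines: bca qrnn zienb znn
Hunk 3: at line 1 remove [qrnn,zienb] add [kxgww] -> 3 lines: bca kxgww znn
Hunk 4: at line 1 remove [kxgww] add [abm,ggo,ppcoi] -> 5 lines: bca abm ggo ppcoi znn
Hunk 5: at line 1 remove [abm,ggo,ppcoi] add [zgqvz,gzsn,zcfez] -> 5 lines: bca zgqvz gzsn zcfez znn
Hunk 6: at line 1 remove [gzsn] add [gvfy,caa,bynd] -> 7 lines: bca zgqvz gvfy caa bynd zcfez znn
Final line 4: caa

Answer: caa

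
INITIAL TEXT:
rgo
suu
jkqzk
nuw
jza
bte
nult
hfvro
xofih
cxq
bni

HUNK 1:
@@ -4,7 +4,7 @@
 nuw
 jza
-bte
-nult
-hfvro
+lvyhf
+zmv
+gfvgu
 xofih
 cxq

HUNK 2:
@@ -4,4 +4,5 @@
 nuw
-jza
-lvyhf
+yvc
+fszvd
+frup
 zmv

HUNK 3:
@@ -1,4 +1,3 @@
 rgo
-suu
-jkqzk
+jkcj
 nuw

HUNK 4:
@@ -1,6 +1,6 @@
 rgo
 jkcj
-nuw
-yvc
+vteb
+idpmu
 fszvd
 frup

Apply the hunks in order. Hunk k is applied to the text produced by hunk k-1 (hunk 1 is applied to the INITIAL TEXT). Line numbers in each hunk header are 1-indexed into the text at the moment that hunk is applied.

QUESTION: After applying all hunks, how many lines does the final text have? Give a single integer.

Answer: 11

Derivation:
Hunk 1: at line 4 remove [bte,nult,hfvro] add [lvyhf,zmv,gfvgu] -> 11 lines: rgo suu jkqzk nuw jza lvyhf zmv gfvgu xofih cxq bni
Hunk 2: at line 4 remove [jza,lvyhf] add [yvc,fszvd,frup] -> 12 lines: rgo suu jkqzk nuw yvc fszvd frup zmv gfvgu xofih cxq bni
Hunk 3: at line 1 remove [suu,jkqzk] add [jkcj] -> 11 lines: rgo jkcj nuw yvc fszvd frup zmv gfvgu xofih cxq bni
Hunk 4: at line 1 remove [nuw,yvc] add [vteb,idpmu] -> 11 lines: rgo jkcj vteb idpmu fszvd frup zmv gfvgu xofih cxq bni
Final line count: 11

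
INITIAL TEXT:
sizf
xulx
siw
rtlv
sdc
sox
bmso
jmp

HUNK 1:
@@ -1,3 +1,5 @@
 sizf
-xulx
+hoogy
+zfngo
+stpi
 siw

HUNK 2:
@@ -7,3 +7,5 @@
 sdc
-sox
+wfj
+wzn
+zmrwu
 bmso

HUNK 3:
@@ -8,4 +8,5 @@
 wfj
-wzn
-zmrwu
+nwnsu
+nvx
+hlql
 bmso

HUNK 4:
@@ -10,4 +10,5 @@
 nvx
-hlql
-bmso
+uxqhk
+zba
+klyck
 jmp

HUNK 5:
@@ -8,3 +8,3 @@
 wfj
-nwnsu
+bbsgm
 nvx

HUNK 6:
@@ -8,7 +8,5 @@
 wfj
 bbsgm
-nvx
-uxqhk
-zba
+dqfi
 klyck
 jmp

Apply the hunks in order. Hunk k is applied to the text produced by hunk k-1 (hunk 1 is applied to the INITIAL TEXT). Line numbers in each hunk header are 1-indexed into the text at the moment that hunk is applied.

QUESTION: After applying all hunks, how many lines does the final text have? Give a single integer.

Hunk 1: at line 1 remove [xulx] add [hoogy,zfngo,stpi] -> 10 lines: sizf hoogy zfngo stpi siw rtlv sdc sox bmso jmp
Hunk 2: at line 7 remove [sox] add [wfj,wzn,zmrwu] -> 12 lines: sizf hoogy zfngo stpi siw rtlv sdc wfj wzn zmrwu bmso jmp
Hunk 3: at line 8 remove [wzn,zmrwu] add [nwnsu,nvx,hlql] -> 13 lines: sizf hoogy zfngo stpi siw rtlv sdc wfj nwnsu nvx hlql bmso jmp
Hunk 4: at line 10 remove [hlql,bmso] add [uxqhk,zba,klyck] -> 14 lines: sizf hoogy zfngo stpi siw rtlv sdc wfj nwnsu nvx uxqhk zba klyck jmp
Hunk 5: at line 8 remove [nwnsu] add [bbsgm] -> 14 lines: sizf hoogy zfngo stpi siw rtlv sdc wfj bbsgm nvx uxqhk zba klyck jmp
Hunk 6: at line 8 remove [nvx,uxqhk,zba] add [dqfi] -> 12 lines: sizf hoogy zfngo stpi siw rtlv sdc wfj bbsgm dqfi klyck jmp
Final line count: 12

Answer: 12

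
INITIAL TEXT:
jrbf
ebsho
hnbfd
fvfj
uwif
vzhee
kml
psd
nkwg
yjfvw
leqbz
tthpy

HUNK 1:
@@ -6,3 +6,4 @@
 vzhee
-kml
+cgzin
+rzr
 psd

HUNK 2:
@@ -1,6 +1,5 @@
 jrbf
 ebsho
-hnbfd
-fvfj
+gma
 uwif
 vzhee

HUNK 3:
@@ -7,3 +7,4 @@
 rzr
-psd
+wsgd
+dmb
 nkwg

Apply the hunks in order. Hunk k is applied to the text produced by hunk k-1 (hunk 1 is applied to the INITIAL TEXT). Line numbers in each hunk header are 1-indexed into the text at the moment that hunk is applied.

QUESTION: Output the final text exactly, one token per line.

Answer: jrbf
ebsho
gma
uwif
vzhee
cgzin
rzr
wsgd
dmb
nkwg
yjfvw
leqbz
tthpy

Derivation:
Hunk 1: at line 6 remove [kml] add [cgzin,rzr] -> 13 lines: jrbf ebsho hnbfd fvfj uwif vzhee cgzin rzr psd nkwg yjfvw leqbz tthpy
Hunk 2: at line 1 remove [hnbfd,fvfj] add [gma] -> 12 lines: jrbf ebsho gma uwif vzhee cgzin rzr psd nkwg yjfvw leqbz tthpy
Hunk 3: at line 7 remove [psd] add [wsgd,dmb] -> 13 lines: jrbf ebsho gma uwif vzhee cgzin rzr wsgd dmb nkwg yjfvw leqbz tthpy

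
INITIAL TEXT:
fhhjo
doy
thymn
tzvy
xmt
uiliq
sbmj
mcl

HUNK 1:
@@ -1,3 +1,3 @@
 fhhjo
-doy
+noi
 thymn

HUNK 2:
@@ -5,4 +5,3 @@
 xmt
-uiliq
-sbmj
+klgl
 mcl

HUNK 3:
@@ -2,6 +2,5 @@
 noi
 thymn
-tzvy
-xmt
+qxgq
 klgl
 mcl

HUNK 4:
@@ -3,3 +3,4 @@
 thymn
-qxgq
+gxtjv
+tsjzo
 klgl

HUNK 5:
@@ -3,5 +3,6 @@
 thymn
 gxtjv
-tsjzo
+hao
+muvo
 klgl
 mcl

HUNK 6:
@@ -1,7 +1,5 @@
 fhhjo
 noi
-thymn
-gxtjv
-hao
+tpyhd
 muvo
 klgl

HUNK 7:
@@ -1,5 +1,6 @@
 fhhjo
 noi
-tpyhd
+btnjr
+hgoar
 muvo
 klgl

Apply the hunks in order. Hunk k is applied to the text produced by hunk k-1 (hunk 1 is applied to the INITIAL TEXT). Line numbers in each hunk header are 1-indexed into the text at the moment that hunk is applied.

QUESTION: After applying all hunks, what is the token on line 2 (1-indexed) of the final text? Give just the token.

Hunk 1: at line 1 remove [doy] add [noi] -> 8 lines: fhhjo noi thymn tzvy xmt uiliq sbmj mcl
Hunk 2: at line 5 remove [uiliq,sbmj] add [klgl] -> 7 lines: fhhjo noi thymn tzvy xmt klgl mcl
Hunk 3: at line 2 remove [tzvy,xmt] add [qxgq] -> 6 lines: fhhjo noi thymn qxgq klgl mcl
Hunk 4: at line 3 remove [qxgq] add [gxtjv,tsjzo] -> 7 lines: fhhjo noi thymn gxtjv tsjzo klgl mcl
Hunk 5: at line 3 remove [tsjzo] add [hao,muvo] -> 8 lines: fhhjo noi thymn gxtjv hao muvo klgl mcl
Hunk 6: at line 1 remove [thymn,gxtjv,hao] add [tpyhd] -> 6 lines: fhhjo noi tpyhd muvo klgl mcl
Hunk 7: at line 1 remove [tpyhd] add [btnjr,hgoar] -> 7 lines: fhhjo noi btnjr hgoar muvo klgl mcl
Final line 2: noi

Answer: noi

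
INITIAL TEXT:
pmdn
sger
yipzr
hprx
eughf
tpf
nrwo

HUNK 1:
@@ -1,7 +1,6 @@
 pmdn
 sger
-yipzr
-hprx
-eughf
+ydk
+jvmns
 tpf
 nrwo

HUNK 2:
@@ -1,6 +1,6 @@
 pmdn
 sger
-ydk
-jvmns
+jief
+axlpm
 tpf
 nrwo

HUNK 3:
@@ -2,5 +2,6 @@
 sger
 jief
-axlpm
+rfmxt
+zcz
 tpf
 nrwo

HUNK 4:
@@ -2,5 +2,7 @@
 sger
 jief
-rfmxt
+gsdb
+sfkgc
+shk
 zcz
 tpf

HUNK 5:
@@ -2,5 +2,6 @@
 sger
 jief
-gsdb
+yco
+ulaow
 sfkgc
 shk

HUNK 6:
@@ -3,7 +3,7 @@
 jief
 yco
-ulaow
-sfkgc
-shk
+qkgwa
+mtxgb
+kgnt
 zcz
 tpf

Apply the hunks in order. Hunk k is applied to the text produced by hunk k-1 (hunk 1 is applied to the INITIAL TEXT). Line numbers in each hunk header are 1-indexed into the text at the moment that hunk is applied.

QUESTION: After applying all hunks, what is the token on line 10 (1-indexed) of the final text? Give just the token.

Answer: nrwo

Derivation:
Hunk 1: at line 1 remove [yipzr,hprx,eughf] add [ydk,jvmns] -> 6 lines: pmdn sger ydk jvmns tpf nrwo
Hunk 2: at line 1 remove [ydk,jvmns] add [jief,axlpm] -> 6 lines: pmdn sger jief axlpm tpf nrwo
Hunk 3: at line 2 remove [axlpm] add [rfmxt,zcz] -> 7 lines: pmdn sger jief rfmxt zcz tpf nrwo
Hunk 4: at line 2 remove [rfmxt] add [gsdb,sfkgc,shk] -> 9 lines: pmdn sger jief gsdb sfkgc shk zcz tpf nrwo
Hunk 5: at line 2 remove [gsdb] add [yco,ulaow] -> 10 lines: pmdn sger jief yco ulaow sfkgc shk zcz tpf nrwo
Hunk 6: at line 3 remove [ulaow,sfkgc,shk] add [qkgwa,mtxgb,kgnt] -> 10 lines: pmdn sger jief yco qkgwa mtxgb kgnt zcz tpf nrwo
Final line 10: nrwo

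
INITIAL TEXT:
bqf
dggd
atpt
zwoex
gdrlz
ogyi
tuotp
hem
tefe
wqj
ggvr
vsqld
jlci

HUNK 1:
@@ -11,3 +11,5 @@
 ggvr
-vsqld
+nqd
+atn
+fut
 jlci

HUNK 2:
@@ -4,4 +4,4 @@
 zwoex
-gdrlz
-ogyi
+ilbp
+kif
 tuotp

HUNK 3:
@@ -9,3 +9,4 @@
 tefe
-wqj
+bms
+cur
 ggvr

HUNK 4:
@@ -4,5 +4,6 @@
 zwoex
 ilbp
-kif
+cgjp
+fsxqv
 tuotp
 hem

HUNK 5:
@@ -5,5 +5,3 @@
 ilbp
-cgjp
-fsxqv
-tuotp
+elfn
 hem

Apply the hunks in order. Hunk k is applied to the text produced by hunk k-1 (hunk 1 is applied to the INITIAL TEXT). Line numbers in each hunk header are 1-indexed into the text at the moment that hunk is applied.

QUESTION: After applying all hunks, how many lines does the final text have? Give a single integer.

Answer: 15

Derivation:
Hunk 1: at line 11 remove [vsqld] add [nqd,atn,fut] -> 15 lines: bqf dggd atpt zwoex gdrlz ogyi tuotp hem tefe wqj ggvr nqd atn fut jlci
Hunk 2: at line 4 remove [gdrlz,ogyi] add [ilbp,kif] -> 15 lines: bqf dggd atpt zwoex ilbp kif tuotp hem tefe wqj ggvr nqd atn fut jlci
Hunk 3: at line 9 remove [wqj] add [bms,cur] -> 16 lines: bqf dggd atpt zwoex ilbp kif tuotp hem tefe bms cur ggvr nqd atn fut jlci
Hunk 4: at line 4 remove [kif] add [cgjp,fsxqv] -> 17 lines: bqf dggd atpt zwoex ilbp cgjp fsxqv tuotp hem tefe bms cur ggvr nqd atn fut jlci
Hunk 5: at line 5 remove [cgjp,fsxqv,tuotp] add [elfn] -> 15 lines: bqf dggd atpt zwoex ilbp elfn hem tefe bms cur ggvr nqd atn fut jlci
Final line count: 15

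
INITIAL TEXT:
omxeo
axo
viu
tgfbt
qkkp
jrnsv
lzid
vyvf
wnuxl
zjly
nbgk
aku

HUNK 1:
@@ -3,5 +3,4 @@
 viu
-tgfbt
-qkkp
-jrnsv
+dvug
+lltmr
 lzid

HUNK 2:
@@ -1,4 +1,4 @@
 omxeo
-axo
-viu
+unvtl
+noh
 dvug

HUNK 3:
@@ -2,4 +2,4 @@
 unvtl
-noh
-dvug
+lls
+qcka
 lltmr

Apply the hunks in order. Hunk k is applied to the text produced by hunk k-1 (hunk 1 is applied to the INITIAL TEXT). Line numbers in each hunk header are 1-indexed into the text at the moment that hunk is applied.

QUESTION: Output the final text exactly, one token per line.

Answer: omxeo
unvtl
lls
qcka
lltmr
lzid
vyvf
wnuxl
zjly
nbgk
aku

Derivation:
Hunk 1: at line 3 remove [tgfbt,qkkp,jrnsv] add [dvug,lltmr] -> 11 lines: omxeo axo viu dvug lltmr lzid vyvf wnuxl zjly nbgk aku
Hunk 2: at line 1 remove [axo,viu] add [unvtl,noh] -> 11 lines: omxeo unvtl noh dvug lltmr lzid vyvf wnuxl zjly nbgk aku
Hunk 3: at line 2 remove [noh,dvug] add [lls,qcka] -> 11 lines: omxeo unvtl lls qcka lltmr lzid vyvf wnuxl zjly nbgk aku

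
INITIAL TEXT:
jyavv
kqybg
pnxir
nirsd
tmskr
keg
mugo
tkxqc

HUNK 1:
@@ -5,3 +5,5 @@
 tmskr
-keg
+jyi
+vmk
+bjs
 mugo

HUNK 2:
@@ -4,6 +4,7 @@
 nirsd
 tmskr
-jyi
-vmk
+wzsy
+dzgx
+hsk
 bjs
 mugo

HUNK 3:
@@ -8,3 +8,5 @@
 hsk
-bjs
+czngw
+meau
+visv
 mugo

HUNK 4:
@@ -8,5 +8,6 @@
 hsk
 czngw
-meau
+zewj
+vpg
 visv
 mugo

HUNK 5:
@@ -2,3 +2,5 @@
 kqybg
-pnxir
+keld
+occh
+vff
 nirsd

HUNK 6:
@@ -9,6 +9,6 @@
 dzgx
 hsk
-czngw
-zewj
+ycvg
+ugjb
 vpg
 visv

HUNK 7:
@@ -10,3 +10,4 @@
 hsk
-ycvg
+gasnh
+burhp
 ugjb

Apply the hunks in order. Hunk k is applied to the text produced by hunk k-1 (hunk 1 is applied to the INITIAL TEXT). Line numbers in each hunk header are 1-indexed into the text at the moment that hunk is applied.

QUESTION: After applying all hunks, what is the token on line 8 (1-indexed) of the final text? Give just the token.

Answer: wzsy

Derivation:
Hunk 1: at line 5 remove [keg] add [jyi,vmk,bjs] -> 10 lines: jyavv kqybg pnxir nirsd tmskr jyi vmk bjs mugo tkxqc
Hunk 2: at line 4 remove [jyi,vmk] add [wzsy,dzgx,hsk] -> 11 lines: jyavv kqybg pnxir nirsd tmskr wzsy dzgx hsk bjs mugo tkxqc
Hunk 3: at line 8 remove [bjs] add [czngw,meau,visv] -> 13 lines: jyavv kqybg pnxir nirsd tmskr wzsy dzgx hsk czngw meau visv mugo tkxqc
Hunk 4: at line 8 remove [meau] add [zewj,vpg] -> 14 lines: jyavv kqybg pnxir nirsd tmskr wzsy dzgx hsk czngw zewj vpg visv mugo tkxqc
Hunk 5: at line 2 remove [pnxir] add [keld,occh,vff] -> 16 lines: jyavv kqybg keld occh vff nirsd tmskr wzsy dzgx hsk czngw zewj vpg visv mugo tkxqc
Hunk 6: at line 9 remove [czngw,zewj] add [ycvg,ugjb] -> 16 lines: jyavv kqybg keld occh vff nirsd tmskr wzsy dzgx hsk ycvg ugjb vpg visv mugo tkxqc
Hunk 7: at line 10 remove [ycvg] add [gasnh,burhp] -> 17 lines: jyavv kqybg keld occh vff nirsd tmskr wzsy dzgx hsk gasnh burhp ugjb vpg visv mugo tkxqc
Final line 8: wzsy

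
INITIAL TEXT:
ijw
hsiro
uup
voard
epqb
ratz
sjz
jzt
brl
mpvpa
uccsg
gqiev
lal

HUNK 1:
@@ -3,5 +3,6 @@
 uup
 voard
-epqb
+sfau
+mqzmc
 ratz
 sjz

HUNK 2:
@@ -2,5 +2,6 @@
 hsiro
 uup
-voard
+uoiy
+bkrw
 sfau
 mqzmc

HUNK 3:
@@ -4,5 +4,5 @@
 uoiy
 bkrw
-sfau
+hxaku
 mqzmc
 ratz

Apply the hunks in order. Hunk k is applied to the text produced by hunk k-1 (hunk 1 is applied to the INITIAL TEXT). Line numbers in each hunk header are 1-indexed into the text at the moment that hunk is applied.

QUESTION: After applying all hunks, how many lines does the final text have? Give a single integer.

Answer: 15

Derivation:
Hunk 1: at line 3 remove [epqb] add [sfau,mqzmc] -> 14 lines: ijw hsiro uup voard sfau mqzmc ratz sjz jzt brl mpvpa uccsg gqiev lal
Hunk 2: at line 2 remove [voard] add [uoiy,bkrw] -> 15 lines: ijw hsiro uup uoiy bkrw sfau mqzmc ratz sjz jzt brl mpvpa uccsg gqiev lal
Hunk 3: at line 4 remove [sfau] add [hxaku] -> 15 lines: ijw hsiro uup uoiy bkrw hxaku mqzmc ratz sjz jzt brl mpvpa uccsg gqiev lal
Final line count: 15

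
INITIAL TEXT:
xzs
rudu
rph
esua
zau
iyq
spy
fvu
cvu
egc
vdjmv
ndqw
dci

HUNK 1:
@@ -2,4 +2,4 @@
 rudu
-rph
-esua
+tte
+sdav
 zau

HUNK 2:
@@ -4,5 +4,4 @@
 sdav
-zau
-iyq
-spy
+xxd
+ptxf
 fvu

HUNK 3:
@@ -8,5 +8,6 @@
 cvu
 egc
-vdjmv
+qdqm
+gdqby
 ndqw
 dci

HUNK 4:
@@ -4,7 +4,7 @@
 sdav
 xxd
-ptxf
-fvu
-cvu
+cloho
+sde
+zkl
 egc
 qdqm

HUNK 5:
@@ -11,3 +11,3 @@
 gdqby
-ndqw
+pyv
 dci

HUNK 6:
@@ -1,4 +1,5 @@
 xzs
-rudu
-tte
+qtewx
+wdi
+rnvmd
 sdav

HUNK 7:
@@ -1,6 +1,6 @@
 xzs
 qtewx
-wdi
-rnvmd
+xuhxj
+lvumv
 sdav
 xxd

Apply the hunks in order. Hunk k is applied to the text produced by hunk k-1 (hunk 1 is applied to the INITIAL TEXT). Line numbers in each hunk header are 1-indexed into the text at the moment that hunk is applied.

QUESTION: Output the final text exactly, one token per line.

Answer: xzs
qtewx
xuhxj
lvumv
sdav
xxd
cloho
sde
zkl
egc
qdqm
gdqby
pyv
dci

Derivation:
Hunk 1: at line 2 remove [rph,esua] add [tte,sdav] -> 13 lines: xzs rudu tte sdav zau iyq spy fvu cvu egc vdjmv ndqw dci
Hunk 2: at line 4 remove [zau,iyq,spy] add [xxd,ptxf] -> 12 lines: xzs rudu tte sdav xxd ptxf fvu cvu egc vdjmv ndqw dci
Hunk 3: at line 8 remove [vdjmv] add [qdqm,gdqby] -> 13 lines: xzs rudu tte sdav xxd ptxf fvu cvu egc qdqm gdqby ndqw dci
Hunk 4: at line 4 remove [ptxf,fvu,cvu] add [cloho,sde,zkl] -> 13 lines: xzs rudu tte sdav xxd cloho sde zkl egc qdqm gdqby ndqw dci
Hunk 5: at line 11 remove [ndqw] add [pyv] -> 13 lines: xzs rudu tte sdav xxd cloho sde zkl egc qdqm gdqby pyv dci
Hunk 6: at line 1 remove [rudu,tte] add [qtewx,wdi,rnvmd] -> 14 lines: xzs qtewx wdi rnvmd sdav xxd cloho sde zkl egc qdqm gdqby pyv dci
Hunk 7: at line 1 remove [wdi,rnvmd] add [xuhxj,lvumv] -> 14 lines: xzs qtewx xuhxj lvumv sdav xxd cloho sde zkl egc qdqm gdqby pyv dci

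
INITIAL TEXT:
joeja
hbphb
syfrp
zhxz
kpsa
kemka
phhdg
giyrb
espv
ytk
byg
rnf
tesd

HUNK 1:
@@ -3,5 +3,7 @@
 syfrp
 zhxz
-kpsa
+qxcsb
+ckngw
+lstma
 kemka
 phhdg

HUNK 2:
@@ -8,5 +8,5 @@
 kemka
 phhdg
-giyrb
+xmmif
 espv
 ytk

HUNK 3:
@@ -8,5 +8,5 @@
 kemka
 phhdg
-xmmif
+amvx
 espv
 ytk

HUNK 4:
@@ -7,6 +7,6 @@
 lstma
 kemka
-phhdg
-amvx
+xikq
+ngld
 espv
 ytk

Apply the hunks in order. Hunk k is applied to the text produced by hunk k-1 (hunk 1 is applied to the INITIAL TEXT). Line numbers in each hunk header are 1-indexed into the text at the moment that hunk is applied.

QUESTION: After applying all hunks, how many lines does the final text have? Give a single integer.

Hunk 1: at line 3 remove [kpsa] add [qxcsb,ckngw,lstma] -> 15 lines: joeja hbphb syfrp zhxz qxcsb ckngw lstma kemka phhdg giyrb espv ytk byg rnf tesd
Hunk 2: at line 8 remove [giyrb] add [xmmif] -> 15 lines: joeja hbphb syfrp zhxz qxcsb ckngw lstma kemka phhdg xmmif espv ytk byg rnf tesd
Hunk 3: at line 8 remove [xmmif] add [amvx] -> 15 lines: joeja hbphb syfrp zhxz qxcsb ckngw lstma kemka phhdg amvx espv ytk byg rnf tesd
Hunk 4: at line 7 remove [phhdg,amvx] add [xikq,ngld] -> 15 lines: joeja hbphb syfrp zhxz qxcsb ckngw lstma kemka xikq ngld espv ytk byg rnf tesd
Final line count: 15

Answer: 15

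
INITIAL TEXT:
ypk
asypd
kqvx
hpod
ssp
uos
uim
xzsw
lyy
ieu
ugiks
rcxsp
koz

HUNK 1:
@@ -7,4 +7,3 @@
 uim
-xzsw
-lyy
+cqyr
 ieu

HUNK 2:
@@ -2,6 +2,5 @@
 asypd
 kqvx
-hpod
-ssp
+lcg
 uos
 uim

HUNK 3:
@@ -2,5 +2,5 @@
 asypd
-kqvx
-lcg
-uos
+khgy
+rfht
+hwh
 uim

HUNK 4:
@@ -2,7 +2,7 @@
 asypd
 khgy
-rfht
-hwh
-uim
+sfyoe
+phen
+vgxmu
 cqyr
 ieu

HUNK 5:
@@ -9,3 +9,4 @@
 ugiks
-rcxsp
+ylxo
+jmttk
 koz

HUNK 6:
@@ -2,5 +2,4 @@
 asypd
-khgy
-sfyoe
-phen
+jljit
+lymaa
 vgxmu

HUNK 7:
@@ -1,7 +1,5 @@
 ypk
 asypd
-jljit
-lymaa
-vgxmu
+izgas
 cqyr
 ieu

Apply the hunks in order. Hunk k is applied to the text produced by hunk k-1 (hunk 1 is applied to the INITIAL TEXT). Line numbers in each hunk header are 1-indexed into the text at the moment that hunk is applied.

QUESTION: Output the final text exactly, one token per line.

Hunk 1: at line 7 remove [xzsw,lyy] add [cqyr] -> 12 lines: ypk asypd kqvx hpod ssp uos uim cqyr ieu ugiks rcxsp koz
Hunk 2: at line 2 remove [hpod,ssp] add [lcg] -> 11 lines: ypk asypd kqvx lcg uos uim cqyr ieu ugiks rcxsp koz
Hunk 3: at line 2 remove [kqvx,lcg,uos] add [khgy,rfht,hwh] -> 11 lines: ypk asypd khgy rfht hwh uim cqyr ieu ugiks rcxsp koz
Hunk 4: at line 2 remove [rfht,hwh,uim] add [sfyoe,phen,vgxmu] -> 11 lines: ypk asypd khgy sfyoe phen vgxmu cqyr ieu ugiks rcxsp koz
Hunk 5: at line 9 remove [rcxsp] add [ylxo,jmttk] -> 12 lines: ypk asypd khgy sfyoe phen vgxmu cqyr ieu ugiks ylxo jmttk koz
Hunk 6: at line 2 remove [khgy,sfyoe,phen] add [jljit,lymaa] -> 11 lines: ypk asypd jljit lymaa vgxmu cqyr ieu ugiks ylxo jmttk koz
Hunk 7: at line 1 remove [jljit,lymaa,vgxmu] add [izgas] -> 9 lines: ypk asypd izgas cqyr ieu ugiks ylxo jmttk koz

Answer: ypk
asypd
izgas
cqyr
ieu
ugiks
ylxo
jmttk
koz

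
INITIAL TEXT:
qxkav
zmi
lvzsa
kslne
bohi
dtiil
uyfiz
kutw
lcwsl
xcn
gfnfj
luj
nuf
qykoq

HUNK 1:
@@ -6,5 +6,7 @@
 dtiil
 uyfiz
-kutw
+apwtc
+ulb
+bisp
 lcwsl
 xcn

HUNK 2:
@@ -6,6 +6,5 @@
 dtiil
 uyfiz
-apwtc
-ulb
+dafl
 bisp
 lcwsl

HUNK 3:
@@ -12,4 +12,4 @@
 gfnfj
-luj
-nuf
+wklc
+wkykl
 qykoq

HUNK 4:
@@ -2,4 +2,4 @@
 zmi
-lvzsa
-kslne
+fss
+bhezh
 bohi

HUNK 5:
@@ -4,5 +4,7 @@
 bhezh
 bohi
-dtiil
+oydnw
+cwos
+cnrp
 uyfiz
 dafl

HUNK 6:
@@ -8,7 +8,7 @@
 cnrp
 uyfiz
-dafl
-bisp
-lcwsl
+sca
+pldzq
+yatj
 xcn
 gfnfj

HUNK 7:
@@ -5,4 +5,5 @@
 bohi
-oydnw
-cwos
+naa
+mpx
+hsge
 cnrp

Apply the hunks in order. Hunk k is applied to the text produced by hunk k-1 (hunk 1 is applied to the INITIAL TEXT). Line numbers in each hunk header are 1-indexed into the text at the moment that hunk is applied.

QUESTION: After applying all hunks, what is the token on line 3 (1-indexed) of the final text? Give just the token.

Answer: fss

Derivation:
Hunk 1: at line 6 remove [kutw] add [apwtc,ulb,bisp] -> 16 lines: qxkav zmi lvzsa kslne bohi dtiil uyfiz apwtc ulb bisp lcwsl xcn gfnfj luj nuf qykoq
Hunk 2: at line 6 remove [apwtc,ulb] add [dafl] -> 15 lines: qxkav zmi lvzsa kslne bohi dtiil uyfiz dafl bisp lcwsl xcn gfnfj luj nuf qykoq
Hunk 3: at line 12 remove [luj,nuf] add [wklc,wkykl] -> 15 lines: qxkav zmi lvzsa kslne bohi dtiil uyfiz dafl bisp lcwsl xcn gfnfj wklc wkykl qykoq
Hunk 4: at line 2 remove [lvzsa,kslne] add [fss,bhezh] -> 15 lines: qxkav zmi fss bhezh bohi dtiil uyfiz dafl bisp lcwsl xcn gfnfj wklc wkykl qykoq
Hunk 5: at line 4 remove [dtiil] add [oydnw,cwos,cnrp] -> 17 lines: qxkav zmi fss bhezh bohi oydnw cwos cnrp uyfiz dafl bisp lcwsl xcn gfnfj wklc wkykl qykoq
Hunk 6: at line 8 remove [dafl,bisp,lcwsl] add [sca,pldzq,yatj] -> 17 lines: qxkav zmi fss bhezh bohi oydnw cwos cnrp uyfiz sca pldzq yatj xcn gfnfj wklc wkykl qykoq
Hunk 7: at line 5 remove [oydnw,cwos] add [naa,mpx,hsge] -> 18 lines: qxkav zmi fss bhezh bohi naa mpx hsge cnrp uyfiz sca pldzq yatj xcn gfnfj wklc wkykl qykoq
Final line 3: fss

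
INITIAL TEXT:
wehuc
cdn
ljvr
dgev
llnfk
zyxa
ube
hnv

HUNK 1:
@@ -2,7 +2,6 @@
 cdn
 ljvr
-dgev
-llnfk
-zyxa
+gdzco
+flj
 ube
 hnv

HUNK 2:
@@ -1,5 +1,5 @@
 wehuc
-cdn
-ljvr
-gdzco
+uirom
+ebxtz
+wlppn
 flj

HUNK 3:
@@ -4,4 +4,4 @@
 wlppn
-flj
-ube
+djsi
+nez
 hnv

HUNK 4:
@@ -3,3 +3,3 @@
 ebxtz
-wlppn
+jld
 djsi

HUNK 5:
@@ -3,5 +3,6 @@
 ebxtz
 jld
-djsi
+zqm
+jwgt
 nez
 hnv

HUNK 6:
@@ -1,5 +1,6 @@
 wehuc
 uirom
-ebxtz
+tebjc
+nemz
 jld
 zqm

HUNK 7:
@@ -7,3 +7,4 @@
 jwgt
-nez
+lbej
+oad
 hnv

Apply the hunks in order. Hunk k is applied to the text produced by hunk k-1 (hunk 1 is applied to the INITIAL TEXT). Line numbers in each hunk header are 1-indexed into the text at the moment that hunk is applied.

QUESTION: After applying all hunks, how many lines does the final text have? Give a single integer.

Answer: 10

Derivation:
Hunk 1: at line 2 remove [dgev,llnfk,zyxa] add [gdzco,flj] -> 7 lines: wehuc cdn ljvr gdzco flj ube hnv
Hunk 2: at line 1 remove [cdn,ljvr,gdzco] add [uirom,ebxtz,wlppn] -> 7 lines: wehuc uirom ebxtz wlppn flj ube hnv
Hunk 3: at line 4 remove [flj,ube] add [djsi,nez] -> 7 lines: wehuc uirom ebxtz wlppn djsi nez hnv
Hunk 4: at line 3 remove [wlppn] add [jld] -> 7 lines: wehuc uirom ebxtz jld djsi nez hnv
Hunk 5: at line 3 remove [djsi] add [zqm,jwgt] -> 8 lines: wehuc uirom ebxtz jld zqm jwgt nez hnv
Hunk 6: at line 1 remove [ebxtz] add [tebjc,nemz] -> 9 lines: wehuc uirom tebjc nemz jld zqm jwgt nez hnv
Hunk 7: at line 7 remove [nez] add [lbej,oad] -> 10 lines: wehuc uirom tebjc nemz jld zqm jwgt lbej oad hnv
Final line count: 10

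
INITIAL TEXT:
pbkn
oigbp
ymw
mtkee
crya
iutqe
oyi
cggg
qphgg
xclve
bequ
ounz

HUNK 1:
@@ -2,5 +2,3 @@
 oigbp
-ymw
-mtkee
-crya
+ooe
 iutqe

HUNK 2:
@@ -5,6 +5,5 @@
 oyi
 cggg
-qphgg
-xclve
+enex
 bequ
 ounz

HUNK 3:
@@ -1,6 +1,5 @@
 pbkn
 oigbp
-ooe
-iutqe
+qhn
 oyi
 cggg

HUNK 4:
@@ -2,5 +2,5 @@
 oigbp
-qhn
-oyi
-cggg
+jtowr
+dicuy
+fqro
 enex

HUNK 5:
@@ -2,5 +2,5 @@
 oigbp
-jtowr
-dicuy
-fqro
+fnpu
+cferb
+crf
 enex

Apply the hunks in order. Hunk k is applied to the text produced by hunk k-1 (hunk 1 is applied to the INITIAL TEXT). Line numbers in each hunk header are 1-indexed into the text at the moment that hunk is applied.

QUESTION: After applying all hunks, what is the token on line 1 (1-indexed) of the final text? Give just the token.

Hunk 1: at line 2 remove [ymw,mtkee,crya] add [ooe] -> 10 lines: pbkn oigbp ooe iutqe oyi cggg qphgg xclve bequ ounz
Hunk 2: at line 5 remove [qphgg,xclve] add [enex] -> 9 lines: pbkn oigbp ooe iutqe oyi cggg enex bequ ounz
Hunk 3: at line 1 remove [ooe,iutqe] add [qhn] -> 8 lines: pbkn oigbp qhn oyi cggg enex bequ ounz
Hunk 4: at line 2 remove [qhn,oyi,cggg] add [jtowr,dicuy,fqro] -> 8 lines: pbkn oigbp jtowr dicuy fqro enex bequ ounz
Hunk 5: at line 2 remove [jtowr,dicuy,fqro] add [fnpu,cferb,crf] -> 8 lines: pbkn oigbp fnpu cferb crf enex bequ ounz
Final line 1: pbkn

Answer: pbkn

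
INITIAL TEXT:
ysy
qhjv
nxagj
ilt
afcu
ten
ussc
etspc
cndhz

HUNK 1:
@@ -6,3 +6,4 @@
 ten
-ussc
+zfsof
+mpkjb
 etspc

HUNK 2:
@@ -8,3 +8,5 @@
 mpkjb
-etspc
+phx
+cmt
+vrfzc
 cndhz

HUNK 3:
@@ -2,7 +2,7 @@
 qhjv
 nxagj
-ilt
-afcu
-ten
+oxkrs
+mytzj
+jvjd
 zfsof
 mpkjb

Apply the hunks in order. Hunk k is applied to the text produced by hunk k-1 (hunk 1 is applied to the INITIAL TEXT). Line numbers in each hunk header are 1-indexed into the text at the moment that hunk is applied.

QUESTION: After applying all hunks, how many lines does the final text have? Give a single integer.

Hunk 1: at line 6 remove [ussc] add [zfsof,mpkjb] -> 10 lines: ysy qhjv nxagj ilt afcu ten zfsof mpkjb etspc cndhz
Hunk 2: at line 8 remove [etspc] add [phx,cmt,vrfzc] -> 12 lines: ysy qhjv nxagj ilt afcu ten zfsof mpkjb phx cmt vrfzc cndhz
Hunk 3: at line 2 remove [ilt,afcu,ten] add [oxkrs,mytzj,jvjd] -> 12 lines: ysy qhjv nxagj oxkrs mytzj jvjd zfsof mpkjb phx cmt vrfzc cndhz
Final line count: 12

Answer: 12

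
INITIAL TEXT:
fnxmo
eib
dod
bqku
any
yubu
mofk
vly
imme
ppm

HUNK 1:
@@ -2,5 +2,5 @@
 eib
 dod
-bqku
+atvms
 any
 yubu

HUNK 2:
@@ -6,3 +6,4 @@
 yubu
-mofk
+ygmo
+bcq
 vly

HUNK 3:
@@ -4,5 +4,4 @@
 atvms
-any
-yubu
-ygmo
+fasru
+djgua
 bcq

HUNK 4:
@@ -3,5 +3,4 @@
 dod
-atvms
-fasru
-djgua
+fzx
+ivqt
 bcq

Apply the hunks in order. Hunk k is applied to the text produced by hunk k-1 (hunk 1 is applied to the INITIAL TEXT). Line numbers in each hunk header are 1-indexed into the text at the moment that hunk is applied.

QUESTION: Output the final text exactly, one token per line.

Answer: fnxmo
eib
dod
fzx
ivqt
bcq
vly
imme
ppm

Derivation:
Hunk 1: at line 2 remove [bqku] add [atvms] -> 10 lines: fnxmo eib dod atvms any yubu mofk vly imme ppm
Hunk 2: at line 6 remove [mofk] add [ygmo,bcq] -> 11 lines: fnxmo eib dod atvms any yubu ygmo bcq vly imme ppm
Hunk 3: at line 4 remove [any,yubu,ygmo] add [fasru,djgua] -> 10 lines: fnxmo eib dod atvms fasru djgua bcq vly imme ppm
Hunk 4: at line 3 remove [atvms,fasru,djgua] add [fzx,ivqt] -> 9 lines: fnxmo eib dod fzx ivqt bcq vly imme ppm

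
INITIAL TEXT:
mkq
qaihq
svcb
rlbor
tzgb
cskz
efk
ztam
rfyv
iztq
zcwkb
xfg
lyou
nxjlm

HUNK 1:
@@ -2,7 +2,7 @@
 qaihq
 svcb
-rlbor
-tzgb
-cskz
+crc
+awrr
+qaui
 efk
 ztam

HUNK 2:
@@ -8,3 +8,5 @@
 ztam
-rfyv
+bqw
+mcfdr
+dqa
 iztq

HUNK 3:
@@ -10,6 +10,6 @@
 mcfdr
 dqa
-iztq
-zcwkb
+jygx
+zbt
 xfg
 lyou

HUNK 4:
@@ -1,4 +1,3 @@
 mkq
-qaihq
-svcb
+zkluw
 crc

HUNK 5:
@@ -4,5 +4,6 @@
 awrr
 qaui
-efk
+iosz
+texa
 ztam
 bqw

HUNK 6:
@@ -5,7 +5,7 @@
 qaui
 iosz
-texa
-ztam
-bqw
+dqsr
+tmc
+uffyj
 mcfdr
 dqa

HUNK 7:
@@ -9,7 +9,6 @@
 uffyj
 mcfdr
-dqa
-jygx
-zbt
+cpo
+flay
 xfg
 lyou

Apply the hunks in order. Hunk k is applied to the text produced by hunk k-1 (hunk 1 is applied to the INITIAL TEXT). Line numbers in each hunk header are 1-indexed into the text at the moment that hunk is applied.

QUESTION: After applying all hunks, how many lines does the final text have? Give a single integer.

Answer: 15

Derivation:
Hunk 1: at line 2 remove [rlbor,tzgb,cskz] add [crc,awrr,qaui] -> 14 lines: mkq qaihq svcb crc awrr qaui efk ztam rfyv iztq zcwkb xfg lyou nxjlm
Hunk 2: at line 8 remove [rfyv] add [bqw,mcfdr,dqa] -> 16 lines: mkq qaihq svcb crc awrr qaui efk ztam bqw mcfdr dqa iztq zcwkb xfg lyou nxjlm
Hunk 3: at line 10 remove [iztq,zcwkb] add [jygx,zbt] -> 16 lines: mkq qaihq svcb crc awrr qaui efk ztam bqw mcfdr dqa jygx zbt xfg lyou nxjlm
Hunk 4: at line 1 remove [qaihq,svcb] add [zkluw] -> 15 lines: mkq zkluw crc awrr qaui efk ztam bqw mcfdr dqa jygx zbt xfg lyou nxjlm
Hunk 5: at line 4 remove [efk] add [iosz,texa] -> 16 lines: mkq zkluw crc awrr qaui iosz texa ztam bqw mcfdr dqa jygx zbt xfg lyou nxjlm
Hunk 6: at line 5 remove [texa,ztam,bqw] add [dqsr,tmc,uffyj] -> 16 lines: mkq zkluw crc awrr qaui iosz dqsr tmc uffyj mcfdr dqa jygx zbt xfg lyou nxjlm
Hunk 7: at line 9 remove [dqa,jygx,zbt] add [cpo,flay] -> 15 lines: mkq zkluw crc awrr qaui iosz dqsr tmc uffyj mcfdr cpo flay xfg lyou nxjlm
Final line count: 15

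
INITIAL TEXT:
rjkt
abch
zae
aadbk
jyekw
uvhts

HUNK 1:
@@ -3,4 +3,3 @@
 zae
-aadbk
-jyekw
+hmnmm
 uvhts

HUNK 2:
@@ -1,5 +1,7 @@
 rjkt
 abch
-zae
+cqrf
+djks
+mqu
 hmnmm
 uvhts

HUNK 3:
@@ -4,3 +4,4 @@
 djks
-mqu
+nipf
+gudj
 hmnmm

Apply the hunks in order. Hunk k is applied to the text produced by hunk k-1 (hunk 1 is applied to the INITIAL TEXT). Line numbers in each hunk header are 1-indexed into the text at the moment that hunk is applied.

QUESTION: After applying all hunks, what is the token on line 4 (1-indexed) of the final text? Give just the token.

Answer: djks

Derivation:
Hunk 1: at line 3 remove [aadbk,jyekw] add [hmnmm] -> 5 lines: rjkt abch zae hmnmm uvhts
Hunk 2: at line 1 remove [zae] add [cqrf,djks,mqu] -> 7 lines: rjkt abch cqrf djks mqu hmnmm uvhts
Hunk 3: at line 4 remove [mqu] add [nipf,gudj] -> 8 lines: rjkt abch cqrf djks nipf gudj hmnmm uvhts
Final line 4: djks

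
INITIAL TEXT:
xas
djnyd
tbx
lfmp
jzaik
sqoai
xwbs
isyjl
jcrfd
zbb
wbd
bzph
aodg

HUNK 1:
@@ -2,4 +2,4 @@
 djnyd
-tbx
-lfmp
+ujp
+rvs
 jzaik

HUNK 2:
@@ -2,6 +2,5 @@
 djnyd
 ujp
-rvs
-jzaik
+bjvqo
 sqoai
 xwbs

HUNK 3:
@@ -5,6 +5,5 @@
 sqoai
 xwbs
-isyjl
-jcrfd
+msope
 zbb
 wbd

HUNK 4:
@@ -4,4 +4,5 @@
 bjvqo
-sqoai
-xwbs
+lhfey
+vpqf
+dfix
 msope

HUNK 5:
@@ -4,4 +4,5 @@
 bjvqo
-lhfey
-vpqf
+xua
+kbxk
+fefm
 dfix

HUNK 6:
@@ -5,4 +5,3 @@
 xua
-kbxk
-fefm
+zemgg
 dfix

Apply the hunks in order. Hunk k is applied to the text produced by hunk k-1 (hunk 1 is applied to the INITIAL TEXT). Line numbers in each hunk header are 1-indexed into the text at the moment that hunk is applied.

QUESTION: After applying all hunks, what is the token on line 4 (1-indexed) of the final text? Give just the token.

Hunk 1: at line 2 remove [tbx,lfmp] add [ujp,rvs] -> 13 lines: xas djnyd ujp rvs jzaik sqoai xwbs isyjl jcrfd zbb wbd bzph aodg
Hunk 2: at line 2 remove [rvs,jzaik] add [bjvqo] -> 12 lines: xas djnyd ujp bjvqo sqoai xwbs isyjl jcrfd zbb wbd bzph aodg
Hunk 3: at line 5 remove [isyjl,jcrfd] add [msope] -> 11 lines: xas djnyd ujp bjvqo sqoai xwbs msope zbb wbd bzph aodg
Hunk 4: at line 4 remove [sqoai,xwbs] add [lhfey,vpqf,dfix] -> 12 lines: xas djnyd ujp bjvqo lhfey vpqf dfix msope zbb wbd bzph aodg
Hunk 5: at line 4 remove [lhfey,vpqf] add [xua,kbxk,fefm] -> 13 lines: xas djnyd ujp bjvqo xua kbxk fefm dfix msope zbb wbd bzph aodg
Hunk 6: at line 5 remove [kbxk,fefm] add [zemgg] -> 12 lines: xas djnyd ujp bjvqo xua zemgg dfix msope zbb wbd bzph aodg
Final line 4: bjvqo

Answer: bjvqo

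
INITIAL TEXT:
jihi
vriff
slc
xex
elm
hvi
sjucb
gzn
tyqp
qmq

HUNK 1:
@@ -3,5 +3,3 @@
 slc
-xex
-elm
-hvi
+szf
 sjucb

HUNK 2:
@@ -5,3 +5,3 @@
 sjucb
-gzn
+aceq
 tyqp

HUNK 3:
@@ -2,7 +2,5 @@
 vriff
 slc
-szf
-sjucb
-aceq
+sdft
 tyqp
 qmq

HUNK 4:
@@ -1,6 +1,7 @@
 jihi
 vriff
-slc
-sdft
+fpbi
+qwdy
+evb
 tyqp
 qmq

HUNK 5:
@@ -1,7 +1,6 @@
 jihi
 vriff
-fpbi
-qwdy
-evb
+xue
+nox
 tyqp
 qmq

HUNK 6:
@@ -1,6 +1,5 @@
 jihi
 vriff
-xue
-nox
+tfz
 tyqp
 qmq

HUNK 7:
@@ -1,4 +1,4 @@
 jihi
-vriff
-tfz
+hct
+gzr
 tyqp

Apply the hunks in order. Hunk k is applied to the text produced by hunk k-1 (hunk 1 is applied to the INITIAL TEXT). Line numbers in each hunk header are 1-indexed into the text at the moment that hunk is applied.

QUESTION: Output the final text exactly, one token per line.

Hunk 1: at line 3 remove [xex,elm,hvi] add [szf] -> 8 lines: jihi vriff slc szf sjucb gzn tyqp qmq
Hunk 2: at line 5 remove [gzn] add [aceq] -> 8 lines: jihi vriff slc szf sjucb aceq tyqp qmq
Hunk 3: at line 2 remove [szf,sjucb,aceq] add [sdft] -> 6 lines: jihi vriff slc sdft tyqp qmq
Hunk 4: at line 1 remove [slc,sdft] add [fpbi,qwdy,evb] -> 7 lines: jihi vriff fpbi qwdy evb tyqp qmq
Hunk 5: at line 1 remove [fpbi,qwdy,evb] add [xue,nox] -> 6 lines: jihi vriff xue nox tyqp qmq
Hunk 6: at line 1 remove [xue,nox] add [tfz] -> 5 lines: jihi vriff tfz tyqp qmq
Hunk 7: at line 1 remove [vriff,tfz] add [hct,gzr] -> 5 lines: jihi hct gzr tyqp qmq

Answer: jihi
hct
gzr
tyqp
qmq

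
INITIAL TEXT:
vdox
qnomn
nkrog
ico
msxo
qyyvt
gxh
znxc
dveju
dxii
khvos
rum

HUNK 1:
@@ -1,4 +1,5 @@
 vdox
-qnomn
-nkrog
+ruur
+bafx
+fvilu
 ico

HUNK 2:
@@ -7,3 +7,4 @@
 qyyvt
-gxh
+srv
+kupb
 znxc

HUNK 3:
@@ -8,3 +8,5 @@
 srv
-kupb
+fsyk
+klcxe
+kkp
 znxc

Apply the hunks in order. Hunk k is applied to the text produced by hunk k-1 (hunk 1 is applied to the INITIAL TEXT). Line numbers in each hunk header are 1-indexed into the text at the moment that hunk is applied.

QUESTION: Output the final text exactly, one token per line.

Hunk 1: at line 1 remove [qnomn,nkrog] add [ruur,bafx,fvilu] -> 13 lines: vdox ruur bafx fvilu ico msxo qyyvt gxh znxc dveju dxii khvos rum
Hunk 2: at line 7 remove [gxh] add [srv,kupb] -> 14 lines: vdox ruur bafx fvilu ico msxo qyyvt srv kupb znxc dveju dxii khvos rum
Hunk 3: at line 8 remove [kupb] add [fsyk,klcxe,kkp] -> 16 lines: vdox ruur bafx fvilu ico msxo qyyvt srv fsyk klcxe kkp znxc dveju dxii khvos rum

Answer: vdox
ruur
bafx
fvilu
ico
msxo
qyyvt
srv
fsyk
klcxe
kkp
znxc
dveju
dxii
khvos
rum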